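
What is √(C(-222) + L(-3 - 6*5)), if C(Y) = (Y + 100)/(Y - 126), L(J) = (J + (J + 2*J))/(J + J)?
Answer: √71166/174 ≈ 1.5332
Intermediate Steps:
L(J) = 2 (L(J) = (J + 3*J)/((2*J)) = (4*J)*(1/(2*J)) = 2)
C(Y) = (100 + Y)/(-126 + Y)
√(C(-222) + L(-3 - 6*5)) = √((100 - 222)/(-126 - 222) + 2) = √(-122/(-348) + 2) = √(-1/348*(-122) + 2) = √(61/174 + 2) = √(409/174) = √71166/174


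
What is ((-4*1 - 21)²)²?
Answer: 390625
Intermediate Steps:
((-4*1 - 21)²)² = ((-4 - 21)²)² = ((-25)²)² = 625² = 390625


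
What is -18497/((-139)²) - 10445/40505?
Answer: -190205766/156519421 ≈ -1.2152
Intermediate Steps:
-18497/((-139)²) - 10445/40505 = -18497/19321 - 10445*1/40505 = -18497*1/19321 - 2089/8101 = -18497/19321 - 2089/8101 = -190205766/156519421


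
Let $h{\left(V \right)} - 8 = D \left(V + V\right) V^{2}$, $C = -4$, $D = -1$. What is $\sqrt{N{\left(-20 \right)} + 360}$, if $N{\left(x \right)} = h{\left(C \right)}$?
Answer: $4 \sqrt{31} \approx 22.271$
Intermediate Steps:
$h{\left(V \right)} = 8 - 2 V^{3}$ ($h{\left(V \right)} = 8 + - (V + V) V^{2} = 8 + - 2 V V^{2} = 8 - 2 V^{3}$)
$N{\left(x \right)} = 136$ ($N{\left(x \right)} = 8 - 2 \left(-4\right)^{3} = 8 - -128 = 8 + 128 = 136$)
$\sqrt{N{\left(-20 \right)} + 360} = \sqrt{136 + 360} = \sqrt{496} = 4 \sqrt{31}$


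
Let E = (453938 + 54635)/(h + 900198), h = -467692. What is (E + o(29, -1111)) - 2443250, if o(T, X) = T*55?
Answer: -36414825133/14914 ≈ -2.4417e+6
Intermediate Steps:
o(T, X) = 55*T
E = 17537/14914 (E = (453938 + 54635)/(-467692 + 900198) = 508573/432506 = 508573*(1/432506) = 17537/14914 ≈ 1.1759)
(E + o(29, -1111)) - 2443250 = (17537/14914 + 55*29) - 2443250 = (17537/14914 + 1595) - 2443250 = 23805367/14914 - 2443250 = -36414825133/14914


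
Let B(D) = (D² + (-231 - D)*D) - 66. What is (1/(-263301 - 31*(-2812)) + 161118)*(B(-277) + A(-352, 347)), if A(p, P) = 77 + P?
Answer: 1825953597660245/176129 ≈ 1.0367e+10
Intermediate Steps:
B(D) = -66 + D² + D*(-231 - D) (B(D) = (D² + D*(-231 - D)) - 66 = -66 + D² + D*(-231 - D))
(1/(-263301 - 31*(-2812)) + 161118)*(B(-277) + A(-352, 347)) = (1/(-263301 - 31*(-2812)) + 161118)*((-66 - 231*(-277)) + (77 + 347)) = (1/(-263301 + 87172) + 161118)*((-66 + 63987) + 424) = (1/(-176129) + 161118)*(63921 + 424) = (-1/176129 + 161118)*64345 = (28377552221/176129)*64345 = 1825953597660245/176129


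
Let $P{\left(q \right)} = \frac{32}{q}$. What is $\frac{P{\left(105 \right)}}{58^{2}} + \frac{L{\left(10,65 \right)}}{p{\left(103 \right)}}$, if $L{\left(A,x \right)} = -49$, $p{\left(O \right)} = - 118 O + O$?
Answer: $\frac{1474451}{354721185} \approx 0.0041566$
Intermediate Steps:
$p{\left(O \right)} = - 117 O$
$\frac{P{\left(105 \right)}}{58^{2}} + \frac{L{\left(10,65 \right)}}{p{\left(103 \right)}} = \frac{32 \cdot \frac{1}{105}}{58^{2}} - \frac{49}{\left(-117\right) 103} = \frac{32 \cdot \frac{1}{105}}{3364} - \frac{49}{-12051} = \frac{32}{105} \cdot \frac{1}{3364} - - \frac{49}{12051} = \frac{8}{88305} + \frac{49}{12051} = \frac{1474451}{354721185}$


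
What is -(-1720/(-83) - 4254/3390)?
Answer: -912953/46895 ≈ -19.468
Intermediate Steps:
-(-1720/(-83) - 4254/3390) = -(-1720*(-1/83) - 4254*1/3390) = -(1720/83 - 709/565) = -1*912953/46895 = -912953/46895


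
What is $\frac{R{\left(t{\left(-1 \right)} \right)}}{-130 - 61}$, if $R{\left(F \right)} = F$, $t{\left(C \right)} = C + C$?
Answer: $\frac{2}{191} \approx 0.010471$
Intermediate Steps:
$t{\left(C \right)} = 2 C$
$\frac{R{\left(t{\left(-1 \right)} \right)}}{-130 - 61} = \frac{2 \left(-1\right)}{-130 - 61} = \frac{1}{-191} \left(-2\right) = \left(- \frac{1}{191}\right) \left(-2\right) = \frac{2}{191}$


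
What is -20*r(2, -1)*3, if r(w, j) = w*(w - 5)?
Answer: 360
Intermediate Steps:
r(w, j) = w*(-5 + w)
-20*r(2, -1)*3 = -40*(-5 + 2)*3 = -40*(-3)*3 = -20*(-6)*3 = 120*3 = 360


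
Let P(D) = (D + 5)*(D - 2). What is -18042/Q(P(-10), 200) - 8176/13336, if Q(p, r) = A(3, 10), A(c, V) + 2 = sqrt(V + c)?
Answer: -20053742/5001 - 6014*sqrt(13)/3 ≈ -11238.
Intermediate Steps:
A(c, V) = -2 + sqrt(V + c)
P(D) = (-2 + D)*(5 + D) (P(D) = (5 + D)*(-2 + D) = (-2 + D)*(5 + D))
Q(p, r) = -2 + sqrt(13) (Q(p, r) = -2 + sqrt(10 + 3) = -2 + sqrt(13))
-18042/Q(P(-10), 200) - 8176/13336 = -18042/(-2 + sqrt(13)) - 8176/13336 = -18042/(-2 + sqrt(13)) - 8176*1/13336 = -18042/(-2 + sqrt(13)) - 1022/1667 = -1022/1667 - 18042/(-2 + sqrt(13))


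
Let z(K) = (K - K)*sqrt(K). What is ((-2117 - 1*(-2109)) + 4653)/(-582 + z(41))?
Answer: -4645/582 ≈ -7.9811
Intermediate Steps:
z(K) = 0 (z(K) = 0*sqrt(K) = 0)
((-2117 - 1*(-2109)) + 4653)/(-582 + z(41)) = ((-2117 - 1*(-2109)) + 4653)/(-582 + 0) = ((-2117 + 2109) + 4653)/(-582) = (-8 + 4653)*(-1/582) = 4645*(-1/582) = -4645/582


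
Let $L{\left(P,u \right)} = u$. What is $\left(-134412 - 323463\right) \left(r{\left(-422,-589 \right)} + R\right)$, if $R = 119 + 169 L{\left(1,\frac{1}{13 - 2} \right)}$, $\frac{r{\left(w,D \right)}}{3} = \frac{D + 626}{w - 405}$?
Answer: $- \frac{50827663125}{827} \approx -6.146 \cdot 10^{7}$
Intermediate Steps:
$r{\left(w,D \right)} = \frac{3 \left(626 + D\right)}{-405 + w}$ ($r{\left(w,D \right)} = 3 \frac{D + 626}{w - 405} = 3 \frac{626 + D}{-405 + w} = \frac{3 \left(626 + D\right)}{-405 + w}$)
$R = \frac{1478}{11}$ ($R = 119 + \frac{169}{13 - 2} = 119 + \frac{169}{11} = \frac{1478}{11} \approx 134.36$)
$\left(-134412 - 323463\right) \left(r{\left(-422,-589 \right)} + R\right) = \left(-134412 - 323463\right) \left(\frac{3 \left(626 - 589\right)}{-405 - 422} + \frac{1478}{11}\right) = - 457875 \left(3 \frac{1}{-827} \cdot 37 + \frac{1478}{11}\right) = - 457875 \left(3 \left(- \frac{1}{827}\right) 37 + \frac{1478}{11}\right) = - 457875 \left(- \frac{111}{827} + \frac{1478}{11}\right) = \left(-457875\right) \frac{1221085}{9097} = - \frac{50827663125}{827}$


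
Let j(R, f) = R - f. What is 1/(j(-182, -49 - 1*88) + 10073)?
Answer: 1/10028 ≈ 9.9721e-5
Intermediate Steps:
1/(j(-182, -49 - 1*88) + 10073) = 1/((-182 - (-49 - 1*88)) + 10073) = 1/((-182 - (-49 - 88)) + 10073) = 1/((-182 - 1*(-137)) + 10073) = 1/((-182 + 137) + 10073) = 1/(-45 + 10073) = 1/10028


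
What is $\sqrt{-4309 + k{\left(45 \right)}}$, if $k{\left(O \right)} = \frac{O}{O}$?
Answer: $2 i \sqrt{1077} \approx 65.635 i$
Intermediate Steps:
$k{\left(O \right)} = 1$
$\sqrt{-4309 + k{\left(45 \right)}} = \sqrt{-4309 + 1} = \sqrt{-4308} = 2 i \sqrt{1077}$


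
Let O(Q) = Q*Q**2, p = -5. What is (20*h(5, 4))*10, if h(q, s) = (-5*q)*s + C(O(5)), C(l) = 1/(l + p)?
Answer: -59995/3 ≈ -19998.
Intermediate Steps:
O(Q) = Q**3
C(l) = 1/(-5 + l) (C(l) = 1/(l - 5) = 1/(-5 + l))
h(q, s) = 1/120 - 5*q*s (h(q, s) = (-5*q)*s + 1/(-5 + 5**3) = -5*q*s + 1/(-5 + 125) = -5*q*s + 1/120 = 1/120 - 5*q*s)
(20*h(5, 4))*10 = (20*(1/120 - 5*5*4))*10 = (20*(1/120 - 100))*10 = (20*(-11999/120))*10 = -11999/6*10 = -59995/3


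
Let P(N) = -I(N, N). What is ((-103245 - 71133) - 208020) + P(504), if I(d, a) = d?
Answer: -382902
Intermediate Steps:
P(N) = -N
((-103245 - 71133) - 208020) + P(504) = ((-103245 - 71133) - 208020) - 1*504 = (-174378 - 208020) - 504 = -382398 - 504 = -382902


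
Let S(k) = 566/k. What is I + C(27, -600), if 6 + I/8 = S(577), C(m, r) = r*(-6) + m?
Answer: 2069611/577 ≈ 3586.8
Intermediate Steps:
C(m, r) = m - 6*r (C(m, r) = -6*r + m = m - 6*r)
I = -23168/577 (I = -48 + 8*(566/577) = -48 + 4528/577 = -23168/577 ≈ -40.153)
I + C(27, -600) = -23168/577 + (27 - 6*(-600)) = -23168/577 + (27 + 3600) = -23168/577 + 3627 = 2069611/577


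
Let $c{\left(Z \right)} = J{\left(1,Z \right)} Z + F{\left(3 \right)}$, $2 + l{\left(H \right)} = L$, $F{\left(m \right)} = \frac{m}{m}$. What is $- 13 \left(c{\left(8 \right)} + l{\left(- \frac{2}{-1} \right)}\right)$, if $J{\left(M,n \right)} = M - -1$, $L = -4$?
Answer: $-143$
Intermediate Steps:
$F{\left(m \right)} = 1$
$J{\left(M,n \right)} = 1 + M$ ($J{\left(M,n \right)} = M + 1 = 1 + M$)
$l{\left(H \right)} = -6$ ($l{\left(H \right)} = -2 - 4 = -6$)
$c{\left(Z \right)} = 1 + 2 Z$ ($c{\left(Z \right)} = \left(1 + 1\right) Z + 1 = 2 Z + 1 = 1 + 2 Z$)
$- 13 \left(c{\left(8 \right)} + l{\left(- \frac{2}{-1} \right)}\right) = - 13 \left(\left(1 + 2 \cdot 8\right) - 6\right) = - 13 \left(\left(1 + 16\right) - 6\right) = - 13 \left(17 - 6\right) = \left(-13\right) 11 = -143$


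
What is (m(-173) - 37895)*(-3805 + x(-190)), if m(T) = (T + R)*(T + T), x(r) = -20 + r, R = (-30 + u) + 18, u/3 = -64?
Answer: -371576205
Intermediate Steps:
u = -192 (u = 3*(-64) = -192)
R = -204 (R = (-30 - 192) + 18 = -222 + 18 = -204)
m(T) = 2*T*(-204 + T) (m(T) = (T - 204)*(T + T) = (-204 + T)*(2*T) = 2*T*(-204 + T))
(m(-173) - 37895)*(-3805 + x(-190)) = (2*(-173)*(-204 - 173) - 37895)*(-3805 + (-20 - 190)) = (2*(-173)*(-377) - 37895)*(-3805 - 210) = (130442 - 37895)*(-4015) = 92547*(-4015) = -371576205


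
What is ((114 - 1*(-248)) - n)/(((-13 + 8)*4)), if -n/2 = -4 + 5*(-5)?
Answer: -76/5 ≈ -15.200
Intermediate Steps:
n = 58 (n = -2*(-4 + 5*(-5)) = -2*(-4 - 25) = -2*(-29) = 58)
((114 - 1*(-248)) - n)/(((-13 + 8)*4)) = ((114 - 1*(-248)) - 1*58)/(((-13 + 8)*4)) = ((114 + 248) - 58)/((-5*4)) = (362 - 58)/(-20) = 304*(-1/20) = -76/5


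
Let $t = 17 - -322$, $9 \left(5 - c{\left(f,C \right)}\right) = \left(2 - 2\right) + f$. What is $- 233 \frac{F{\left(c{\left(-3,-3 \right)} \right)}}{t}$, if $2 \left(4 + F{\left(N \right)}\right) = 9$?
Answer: $- \frac{233}{678} \approx -0.34366$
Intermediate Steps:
$c{\left(f,C \right)} = 5 - \frac{f}{9}$ ($c{\left(f,C \right)} = 5 - \frac{\left(2 - 2\right) + f}{9} = 5 - \frac{0 + f}{9} = 5 - \frac{f}{9}$)
$F{\left(N \right)} = \frac{1}{2}$ ($F{\left(N \right)} = -4 + \frac{1}{2} \cdot 9 = -4 + \frac{9}{2} = \frac{1}{2}$)
$t = 339$ ($t = 17 + 322 = 339$)
$- 233 \frac{F{\left(c{\left(-3,-3 \right)} \right)}}{t} = - 233 \frac{1}{2 \cdot 339} = - 233 \cdot \frac{1}{2} \cdot \frac{1}{339} = \left(-233\right) \frac{1}{678} = - \frac{233}{678}$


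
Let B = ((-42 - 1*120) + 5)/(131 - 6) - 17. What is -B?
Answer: 2282/125 ≈ 18.256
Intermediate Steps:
B = -2282/125 (B = ((-42 - 120) + 5)/125 - 17 = (-162 + 5)*(1/125) - 17 = -157*1/125 - 17 = -157/125 - 17 = -2282/125 ≈ -18.256)
-B = -1*(-2282/125) = 2282/125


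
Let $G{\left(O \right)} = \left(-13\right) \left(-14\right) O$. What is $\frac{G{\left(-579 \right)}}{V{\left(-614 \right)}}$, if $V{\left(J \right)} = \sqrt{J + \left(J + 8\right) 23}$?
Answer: $\frac{52689 i \sqrt{3638}}{3638} \approx 873.55 i$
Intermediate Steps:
$V{\left(J \right)} = \sqrt{184 + 24 J}$ ($V{\left(J \right)} = \sqrt{J + \left(8 + J\right) 23} = \sqrt{J + \left(184 + 23 J\right)} = \sqrt{184 + 24 J}$)
$G{\left(O \right)} = 182 O$
$\frac{G{\left(-579 \right)}}{V{\left(-614 \right)}} = \frac{182 \left(-579\right)}{2 \sqrt{46 + 6 \left(-614\right)}} = - \frac{105378}{2 \sqrt{46 - 3684}} = - \frac{105378}{2 \sqrt{-3638}} = - \frac{105378}{2 i \sqrt{3638}} = - 105378 \left(- \frac{i \sqrt{3638}}{7276}\right) = \frac{52689 i \sqrt{3638}}{3638}$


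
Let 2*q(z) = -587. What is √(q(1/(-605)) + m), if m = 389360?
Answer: √1556266/2 ≈ 623.75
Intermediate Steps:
q(z) = -587/2 (q(z) = (½)*(-587) = -587/2)
√(q(1/(-605)) + m) = √(-587/2 + 389360) = √(778133/2) = √1556266/2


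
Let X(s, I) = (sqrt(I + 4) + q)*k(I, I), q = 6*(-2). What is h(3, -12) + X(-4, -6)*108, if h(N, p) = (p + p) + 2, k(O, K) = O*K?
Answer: -46678 + 3888*I*sqrt(2) ≈ -46678.0 + 5498.5*I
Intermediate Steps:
k(O, K) = K*O
q = -12
X(s, I) = I**2*(-12 + sqrt(4 + I)) (X(s, I) = (sqrt(I + 4) - 12)*(I*I) = (sqrt(4 + I) - 12)*I**2 = (-12 + sqrt(4 + I))*I**2 = I**2*(-12 + sqrt(4 + I)))
h(N, p) = 2 + 2*p (h(N, p) = 2*p + 2 = 2 + 2*p)
h(3, -12) + X(-4, -6)*108 = (2 + 2*(-12)) + ((-6)**2*(-12 + sqrt(4 - 6)))*108 = (2 - 24) + (36*(-12 + sqrt(-2)))*108 = -22 + (36*(-12 + I*sqrt(2)))*108 = -22 + (-432 + 36*I*sqrt(2))*108 = -22 + (-46656 + 3888*I*sqrt(2)) = -46678 + 3888*I*sqrt(2)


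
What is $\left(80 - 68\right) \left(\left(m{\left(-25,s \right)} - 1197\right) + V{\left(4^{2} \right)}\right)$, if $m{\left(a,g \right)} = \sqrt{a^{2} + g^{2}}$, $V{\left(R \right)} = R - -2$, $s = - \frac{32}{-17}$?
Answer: $-14148 + \frac{12 \sqrt{181649}}{17} \approx -13847.0$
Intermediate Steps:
$s = \frac{32}{17}$ ($s = \left(-32\right) \left(- \frac{1}{17}\right) = \frac{32}{17} \approx 1.8824$)
$V{\left(R \right)} = 2 + R$ ($V{\left(R \right)} = R + 2 = 2 + R$)
$\left(80 - 68\right) \left(\left(m{\left(-25,s \right)} - 1197\right) + V{\left(4^{2} \right)}\right) = \left(80 - 68\right) \left(\left(\sqrt{\left(-25\right)^{2} + \left(\frac{32}{17}\right)^{2}} - 1197\right) + \left(2 + 4^{2}\right)\right) = \left(80 - 68\right) \left(\left(\sqrt{625 + \frac{1024}{289}} - 1197\right) + \left(2 + 16\right)\right) = 12 \left(\left(\sqrt{\frac{181649}{289}} - 1197\right) + 18\right) = 12 \left(\left(\frac{\sqrt{181649}}{17} - 1197\right) + 18\right) = 12 \left(\left(-1197 + \frac{\sqrt{181649}}{17}\right) + 18\right) = 12 \left(-1179 + \frac{\sqrt{181649}}{17}\right) = -14148 + \frac{12 \sqrt{181649}}{17}$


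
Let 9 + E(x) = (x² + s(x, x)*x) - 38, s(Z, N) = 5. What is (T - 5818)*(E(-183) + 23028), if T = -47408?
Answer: -2956970430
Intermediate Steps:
E(x) = -47 + x² + 5*x (E(x) = -9 + ((x² + 5*x) - 38) = -9 + (-38 + x² + 5*x) = -47 + x² + 5*x)
(T - 5818)*(E(-183) + 23028) = (-47408 - 5818)*((-47 + (-183)² + 5*(-183)) + 23028) = -53226*((-47 + 33489 - 915) + 23028) = -53226*(32527 + 23028) = -53226*55555 = -2956970430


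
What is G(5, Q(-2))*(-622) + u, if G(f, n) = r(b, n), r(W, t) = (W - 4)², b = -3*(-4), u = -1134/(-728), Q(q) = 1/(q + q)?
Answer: -2069935/52 ≈ -39806.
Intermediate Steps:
Q(q) = 1/(2*q)
u = 81/52 (u = -1134*(-1/728) = 81/52 ≈ 1.5577)
b = 12
r(W, t) = (-4 + W)²
G(f, n) = 64 (G(f, n) = (-4 + 12)² = 8² = 64)
G(5, Q(-2))*(-622) + u = 64*(-622) + 81/52 = -39808 + 81/52 = -2069935/52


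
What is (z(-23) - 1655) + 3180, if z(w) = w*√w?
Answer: 1525 - 23*I*√23 ≈ 1525.0 - 110.3*I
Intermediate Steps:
z(w) = w^(3/2)
(z(-23) - 1655) + 3180 = ((-23)^(3/2) - 1655) + 3180 = (-23*I*√23 - 1655) + 3180 = (-1655 - 23*I*√23) + 3180 = 1525 - 23*I*√23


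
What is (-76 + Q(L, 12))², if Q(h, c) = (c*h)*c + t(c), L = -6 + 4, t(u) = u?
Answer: 123904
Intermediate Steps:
L = -2
Q(h, c) = c + h*c² (Q(h, c) = (c*h)*c + c = h*c² + c = c + h*c²)
(-76 + Q(L, 12))² = (-76 + 12*(1 + 12*(-2)))² = (-76 + 12*(1 - 24))² = (-76 + 12*(-23))² = (-76 - 276)² = (-352)² = 123904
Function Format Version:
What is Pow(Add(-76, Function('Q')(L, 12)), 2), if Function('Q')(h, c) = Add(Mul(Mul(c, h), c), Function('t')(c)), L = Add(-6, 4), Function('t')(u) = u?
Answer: 123904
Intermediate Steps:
L = -2
Function('Q')(h, c) = Add(c, Mul(h, Pow(c, 2))) (Function('Q')(h, c) = Add(Mul(Mul(c, h), c), c) = Add(Mul(h, Pow(c, 2)), c) = Add(c, Mul(h, Pow(c, 2))))
Pow(Add(-76, Function('Q')(L, 12)), 2) = Pow(Add(-76, Mul(12, Add(1, Mul(12, -2)))), 2) = Pow(Add(-76, Mul(12, Add(1, -24))), 2) = Pow(Add(-76, Mul(12, -23)), 2) = Pow(Add(-76, -276), 2) = Pow(-352, 2) = 123904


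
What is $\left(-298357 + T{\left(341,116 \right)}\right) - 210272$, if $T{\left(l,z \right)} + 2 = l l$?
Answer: $-392350$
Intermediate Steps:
$T{\left(l,z \right)} = -2 + l^{2}$ ($T{\left(l,z \right)} = -2 + l l = -2 + l^{2}$)
$\left(-298357 + T{\left(341,116 \right)}\right) - 210272 = \left(-298357 - \left(2 - 341^{2}\right)\right) - 210272 = \left(-298357 + \left(-2 + 116281\right)\right) - 210272 = \left(-298357 + 116279\right) - 210272 = -182078 - 210272 = -392350$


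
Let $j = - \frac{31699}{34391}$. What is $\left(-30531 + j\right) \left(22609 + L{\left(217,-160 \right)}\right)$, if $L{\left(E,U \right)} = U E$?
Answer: $\frac{12716832428520}{34391} \approx 3.6977 \cdot 10^{8}$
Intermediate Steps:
$L{\left(E,U \right)} = E U$
$j = - \frac{31699}{34391} \approx -0.92172$
$\left(-30531 + j\right) \left(22609 + L{\left(217,-160 \right)}\right) = \left(-30531 - \frac{31699}{34391}\right) \left(22609 + 217 \left(-160\right)\right) = - \frac{1050023320 \left(22609 - 34720\right)}{34391} = \left(- \frac{1050023320}{34391}\right) \left(-12111\right) = \frac{12716832428520}{34391}$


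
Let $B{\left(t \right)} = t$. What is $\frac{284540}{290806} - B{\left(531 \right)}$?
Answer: $- \frac{77066723}{145403} \approx -530.02$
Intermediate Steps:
$\frac{284540}{290806} - B{\left(531 \right)} = \frac{284540}{290806} - 531 = 284540 \cdot \frac{1}{290806} - 531 = \frac{142270}{145403} - 531 = - \frac{77066723}{145403}$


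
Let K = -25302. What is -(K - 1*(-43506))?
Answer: -18204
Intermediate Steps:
-(K - 1*(-43506)) = -(-25302 - 1*(-43506)) = -(-25302 + 43506) = -1*18204 = -18204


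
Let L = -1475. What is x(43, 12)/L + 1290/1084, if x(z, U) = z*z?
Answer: -50783/799450 ≈ -0.063522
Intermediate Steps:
x(z, U) = z**2
x(43, 12)/L + 1290/1084 = 43**2/(-1475) + 1290/1084 = 1849*(-1/1475) + 1290*(1/1084) = -1849/1475 + 645/542 = -50783/799450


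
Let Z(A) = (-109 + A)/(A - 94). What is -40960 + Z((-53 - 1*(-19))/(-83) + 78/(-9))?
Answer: -1042894323/25462 ≈ -40959.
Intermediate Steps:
Z(A) = (-109 + A)/(-94 + A)
-40960 + Z((-53 - 1*(-19))/(-83) + 78/(-9)) = -40960 + (-109 + ((-53 - 1*(-19))/(-83) + 78/(-9)))/(-94 + ((-53 - 1*(-19))/(-83) + 78/(-9))) = -40960 + (-109 + ((-53 + 19)*(-1/83) + 78*(-⅑)))/(-94 + ((-53 + 19)*(-1/83) + 78*(-⅑))) = -40960 + (-109 + (-34*(-1/83) - 26/3))/(-94 + (-34*(-1/83) - 26/3)) = -40960 + (-109 + (34/83 - 26/3))/(-94 + (34/83 - 26/3)) = -40960 + (-109 - 2056/249)/(-94 - 2056/249) = -40960 - 29197/249/(-25462/249) = -40960 - 249/25462*(-29197/249) = -40960 + 29197/25462 = -1042894323/25462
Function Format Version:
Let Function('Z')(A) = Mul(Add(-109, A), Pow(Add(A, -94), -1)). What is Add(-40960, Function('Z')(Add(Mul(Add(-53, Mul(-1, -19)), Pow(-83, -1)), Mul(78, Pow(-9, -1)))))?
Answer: Rational(-1042894323, 25462) ≈ -40959.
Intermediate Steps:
Function('Z')(A) = Mul(Pow(Add(-94, A), -1), Add(-109, A)) (Function('Z')(A) = Mul(Add(-109, A), Pow(Add(-94, A), -1)) = Mul(Pow(Add(-94, A), -1), Add(-109, A)))
Add(-40960, Function('Z')(Add(Mul(Add(-53, Mul(-1, -19)), Pow(-83, -1)), Mul(78, Pow(-9, -1))))) = Add(-40960, Mul(Pow(Add(-94, Add(Mul(Add(-53, Mul(-1, -19)), Pow(-83, -1)), Mul(78, Pow(-9, -1)))), -1), Add(-109, Add(Mul(Add(-53, Mul(-1, -19)), Pow(-83, -1)), Mul(78, Pow(-9, -1)))))) = Add(-40960, Mul(Pow(Add(-94, Add(Mul(Add(-53, 19), Rational(-1, 83)), Mul(78, Rational(-1, 9)))), -1), Add(-109, Add(Mul(Add(-53, 19), Rational(-1, 83)), Mul(78, Rational(-1, 9)))))) = Add(-40960, Mul(Pow(Add(-94, Add(Mul(-34, Rational(-1, 83)), Rational(-26, 3))), -1), Add(-109, Add(Mul(-34, Rational(-1, 83)), Rational(-26, 3))))) = Add(-40960, Mul(Pow(Add(-94, Add(Rational(34, 83), Rational(-26, 3))), -1), Add(-109, Add(Rational(34, 83), Rational(-26, 3))))) = Add(-40960, Mul(Pow(Add(-94, Rational(-2056, 249)), -1), Add(-109, Rational(-2056, 249)))) = Add(-40960, Mul(Pow(Rational(-25462, 249), -1), Rational(-29197, 249))) = Add(-40960, Mul(Rational(-249, 25462), Rational(-29197, 249))) = Add(-40960, Rational(29197, 25462)) = Rational(-1042894323, 25462)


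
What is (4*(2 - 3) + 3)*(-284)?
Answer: 284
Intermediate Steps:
(4*(2 - 3) + 3)*(-284) = (4*(-1) + 3)*(-284) = (-4 + 3)*(-284) = -1*(-284) = 284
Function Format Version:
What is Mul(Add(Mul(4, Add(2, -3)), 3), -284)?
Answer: 284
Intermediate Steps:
Mul(Add(Mul(4, Add(2, -3)), 3), -284) = Mul(Add(Mul(4, -1), 3), -284) = Mul(Add(-4, 3), -284) = Mul(-1, -284) = 284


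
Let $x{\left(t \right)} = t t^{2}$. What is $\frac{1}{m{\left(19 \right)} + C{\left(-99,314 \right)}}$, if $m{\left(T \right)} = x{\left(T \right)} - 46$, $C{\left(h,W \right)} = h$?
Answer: $\frac{1}{6714} \approx 0.00014894$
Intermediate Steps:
$x{\left(t \right)} = t^{3}$
$m{\left(T \right)} = -46 + T^{3}$ ($m{\left(T \right)} = T^{3} - 46 = -46 + T^{3}$)
$\frac{1}{m{\left(19 \right)} + C{\left(-99,314 \right)}} = \frac{1}{\left(-46 + 19^{3}\right) - 99} = \frac{1}{\left(-46 + 6859\right) - 99} = \frac{1}{6813 - 99} = \frac{1}{6714}$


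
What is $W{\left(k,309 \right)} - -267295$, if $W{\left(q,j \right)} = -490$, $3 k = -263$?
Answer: $266805$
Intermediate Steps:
$k = - \frac{263}{3}$ ($k = \frac{1}{3} \left(-263\right) = - \frac{263}{3} \approx -87.667$)
$W{\left(k,309 \right)} - -267295 = -490 - -267295 = -490 + 267295 = 266805$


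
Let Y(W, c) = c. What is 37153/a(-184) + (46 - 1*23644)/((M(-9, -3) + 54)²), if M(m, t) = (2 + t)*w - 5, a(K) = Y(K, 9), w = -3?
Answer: 50124665/12168 ≈ 4119.4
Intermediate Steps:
a(K) = 9
M(m, t) = -11 - 3*t (M(m, t) = (2 + t)*(-3) - 5 = (-6 - 3*t) - 5 = -11 - 3*t)
37153/a(-184) + (46 - 1*23644)/((M(-9, -3) + 54)²) = 37153/9 + (46 - 1*23644)/(((-11 - 3*(-3)) + 54)²) = 37153*(⅑) + (46 - 23644)/(((-11 + 9) + 54)²) = 37153/9 - 23598/(-2 + 54)² = 37153/9 - 23598/(52²) = 37153/9 - 23598/2704 = 37153/9 - 23598*1/2704 = 37153/9 - 11799/1352 = 50124665/12168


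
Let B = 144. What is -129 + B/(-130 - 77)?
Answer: -2983/23 ≈ -129.70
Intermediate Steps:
-129 + B/(-130 - 77) = -129 + 144/(-130 - 77) = -129 + 144/(-207) = -129 + 144*(-1/207) = -129 - 16/23 = -2983/23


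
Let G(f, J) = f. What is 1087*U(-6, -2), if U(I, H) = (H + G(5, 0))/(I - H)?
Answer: -3261/4 ≈ -815.25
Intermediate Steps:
U(I, H) = (5 + H)/(I - H) (U(I, H) = (H + 5)/(I - H) = (5 + H)/(I - H))
1087*U(-6, -2) = 1087*((-5 - 1*(-2))/(-2 - 1*(-6))) = 1087*((-5 + 2)/(-2 + 6)) = 1087*(-3/4) = 1087*((¼)*(-3)) = 1087*(-¾) = -3261/4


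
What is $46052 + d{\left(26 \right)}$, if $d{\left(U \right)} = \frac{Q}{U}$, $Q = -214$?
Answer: $\frac{598569}{13} \approx 46044.0$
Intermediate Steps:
$d{\left(U \right)} = - \frac{214}{U}$
$46052 + d{\left(26 \right)} = 46052 - \frac{214}{26} = 46052 - \frac{107}{13} = \frac{598569}{13}$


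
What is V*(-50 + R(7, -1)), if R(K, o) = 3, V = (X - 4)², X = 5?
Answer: -47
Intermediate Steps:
V = 1 (V = (5 - 4)² = 1² = 1)
V*(-50 + R(7, -1)) = 1*(-50 + 3) = 1*(-47) = -47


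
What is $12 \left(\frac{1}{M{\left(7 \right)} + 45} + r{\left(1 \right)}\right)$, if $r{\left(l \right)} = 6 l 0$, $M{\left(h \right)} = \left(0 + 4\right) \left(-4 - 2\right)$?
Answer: $\frac{4}{7} \approx 0.57143$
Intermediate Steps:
$M{\left(h \right)} = -24$ ($M{\left(h \right)} = 4 \left(-6\right) = -24$)
$r{\left(l \right)} = 0$ ($r{\left(l \right)} = 6 \cdot 0 = 0$)
$12 \left(\frac{1}{M{\left(7 \right)} + 45} + r{\left(1 \right)}\right) = 12 \left(\frac{1}{-24 + 45} + 0\right) = 12 \left(\frac{1}{21} + 0\right) = 12 \cdot \frac{1}{21} = \frac{4}{7}$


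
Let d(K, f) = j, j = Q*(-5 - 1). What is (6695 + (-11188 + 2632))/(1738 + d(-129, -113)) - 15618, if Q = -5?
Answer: -27614485/1768 ≈ -15619.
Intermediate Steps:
j = 30 (j = -5*(-5 - 1) = -5*(-6) = 30)
d(K, f) = 30
(6695 + (-11188 + 2632))/(1738 + d(-129, -113)) - 15618 = (6695 + (-11188 + 2632))/(1738 + 30) - 15618 = (6695 - 8556)/1768 - 15618 = -1861*1/1768 - 15618 = -1861/1768 - 15618 = -27614485/1768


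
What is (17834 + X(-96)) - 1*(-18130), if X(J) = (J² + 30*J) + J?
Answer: 42204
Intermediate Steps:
X(J) = J² + 31*J
(17834 + X(-96)) - 1*(-18130) = (17834 - 96*(31 - 96)) - 1*(-18130) = (17834 - 96*(-65)) + 18130 = (17834 + 6240) + 18130 = 24074 + 18130 = 42204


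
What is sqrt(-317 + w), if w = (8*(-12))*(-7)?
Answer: sqrt(355) ≈ 18.841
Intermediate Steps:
w = 672 (w = -96*(-7) = 672)
sqrt(-317 + w) = sqrt(-317 + 672) = sqrt(355)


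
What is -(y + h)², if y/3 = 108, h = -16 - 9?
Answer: -89401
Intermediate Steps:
h = -25
y = 324 (y = 3*108 = 324)
-(y + h)² = -(324 - 25)² = -1*299² = -1*89401 = -89401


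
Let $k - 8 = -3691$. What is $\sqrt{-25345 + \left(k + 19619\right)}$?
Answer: $97 i \approx 97.0 i$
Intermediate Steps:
$k = -3683$ ($k = 8 - 3691 = -3683$)
$\sqrt{-25345 + \left(k + 19619\right)} = \sqrt{-25345 + \left(-3683 + 19619\right)} = \sqrt{-25345 + 15936} = \sqrt{-9409} = 97 i$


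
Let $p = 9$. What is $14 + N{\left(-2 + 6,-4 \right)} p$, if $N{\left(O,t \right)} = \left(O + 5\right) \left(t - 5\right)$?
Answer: $-715$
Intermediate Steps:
$N{\left(O,t \right)} = \left(-5 + t\right) \left(5 + O\right)$ ($N{\left(O,t \right)} = \left(5 + O\right) \left(-5 + t\right) = \left(-5 + t\right) \left(5 + O\right)$)
$14 + N{\left(-2 + 6,-4 \right)} p = 14 + \left(-25 - 5 \left(-2 + 6\right) + 5 \left(-4\right) + \left(-2 + 6\right) \left(-4\right)\right) 9 = 14 + \left(-25 - 20 - 20 + 4 \left(-4\right)\right) 9 = 14 + \left(-25 - 20 - 20 - 16\right) 9 = 14 - 729 = -715$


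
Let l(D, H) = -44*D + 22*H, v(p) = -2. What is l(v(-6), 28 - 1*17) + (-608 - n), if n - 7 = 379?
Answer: -664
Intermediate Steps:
n = 386 (n = 7 + 379 = 386)
l(v(-6), 28 - 1*17) + (-608 - n) = (-44*(-2) + 22*(28 - 1*17)) + (-608 - 1*386) = (88 + 22*(28 - 17)) + (-608 - 386) = (88 + 22*11) - 994 = (88 + 242) - 994 = 330 - 994 = -664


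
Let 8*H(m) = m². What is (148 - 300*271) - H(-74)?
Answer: -163673/2 ≈ -81837.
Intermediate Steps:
H(m) = m²/8
(148 - 300*271) - H(-74) = (148 - 300*271) - (-74)²/8 = (148 - 81300) - 5476/8 = -81152 - 1*1369/2 = -81152 - 1369/2 = -163673/2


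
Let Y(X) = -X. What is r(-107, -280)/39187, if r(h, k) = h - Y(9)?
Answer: -98/39187 ≈ -0.0025008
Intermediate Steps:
r(h, k) = 9 + h (r(h, k) = h - (-1)*9 = h - 1*(-9) = h + 9 = 9 + h)
r(-107, -280)/39187 = (9 - 107)/39187 = -98*1/39187 = -98/39187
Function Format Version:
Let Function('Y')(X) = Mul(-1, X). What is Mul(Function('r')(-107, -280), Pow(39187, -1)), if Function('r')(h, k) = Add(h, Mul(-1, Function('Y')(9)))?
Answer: Rational(-98, 39187) ≈ -0.0025008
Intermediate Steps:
Function('r')(h, k) = Add(9, h) (Function('r')(h, k) = Add(h, Mul(-1, Mul(-1, 9))) = Add(h, Mul(-1, -9)) = Add(h, 9) = Add(9, h))
Mul(Function('r')(-107, -280), Pow(39187, -1)) = Mul(Add(9, -107), Pow(39187, -1)) = Mul(-98, Rational(1, 39187)) = Rational(-98, 39187)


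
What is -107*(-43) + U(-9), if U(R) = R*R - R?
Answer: 4691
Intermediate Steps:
U(R) = R² - R
-107*(-43) + U(-9) = -107*(-43) - 9*(-1 - 9) = 4601 - 9*(-10) = 4601 + 90 = 4691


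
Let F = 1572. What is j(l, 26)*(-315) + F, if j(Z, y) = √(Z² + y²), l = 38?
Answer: 1572 - 630*√530 ≈ -12932.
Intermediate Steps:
j(l, 26)*(-315) + F = √(38² + 26²)*(-315) + 1572 = √(1444 + 676)*(-315) + 1572 = √2120*(-315) + 1572 = (2*√530)*(-315) + 1572 = -630*√530 + 1572 = 1572 - 630*√530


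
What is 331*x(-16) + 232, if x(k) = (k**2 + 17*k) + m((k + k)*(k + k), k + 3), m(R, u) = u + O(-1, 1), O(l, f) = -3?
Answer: -10360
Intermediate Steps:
m(R, u) = -3 + u (m(R, u) = u - 3 = -3 + u)
x(k) = k**2 + 18*k (x(k) = (k**2 + 17*k) + (-3 + (k + 3)) = (k**2 + 17*k) + (-3 + (3 + k)) = (k**2 + 17*k) + k = k**2 + 18*k)
331*x(-16) + 232 = 331*(-16*(18 - 16)) + 232 = 331*(-16*2) + 232 = 331*(-32) + 232 = -10592 + 232 = -10360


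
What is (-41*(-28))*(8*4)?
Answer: 36736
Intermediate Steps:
(-41*(-28))*(8*4) = 1148*32 = 36736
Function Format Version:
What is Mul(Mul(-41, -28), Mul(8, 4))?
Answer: 36736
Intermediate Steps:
Mul(Mul(-41, -28), Mul(8, 4)) = Mul(1148, 32) = 36736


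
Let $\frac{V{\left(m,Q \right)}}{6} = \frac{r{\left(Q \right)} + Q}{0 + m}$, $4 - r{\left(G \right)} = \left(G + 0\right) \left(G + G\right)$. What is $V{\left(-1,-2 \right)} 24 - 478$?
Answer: $386$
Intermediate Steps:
$r{\left(G \right)} = 4 - 2 G^{2}$ ($r{\left(G \right)} = 4 - \left(G + 0\right) \left(G + G\right) = 4 - G 2 G = 4 - 2 G^{2}$)
$V{\left(m,Q \right)} = \frac{6 \left(4 + Q - 2 Q^{2}\right)}{m}$ ($V{\left(m,Q \right)} = 6 \frac{\left(4 - 2 Q^{2}\right) + Q}{0 + m} = 6 \frac{4 + Q - 2 Q^{2}}{m} = \frac{6 \left(4 + Q - 2 Q^{2}\right)}{m}$)
$V{\left(-1,-2 \right)} 24 - 478 = \frac{6 \left(4 - 2 - 2 \left(-2\right)^{2}\right)}{-1} \cdot 24 - 478 = 6 \left(-1\right) \left(4 - 2 - 8\right) 24 - 478 = 6 \left(-1\right) \left(-6\right) 24 - 478 = 36 \cdot 24 - 478 = 864 - 478 = 386$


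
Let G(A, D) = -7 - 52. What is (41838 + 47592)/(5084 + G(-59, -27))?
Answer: 5962/335 ≈ 17.797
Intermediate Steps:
G(A, D) = -59
(41838 + 47592)/(5084 + G(-59, -27)) = (41838 + 47592)/(5084 - 59) = 89430/5025 = 89430*(1/5025) = 5962/335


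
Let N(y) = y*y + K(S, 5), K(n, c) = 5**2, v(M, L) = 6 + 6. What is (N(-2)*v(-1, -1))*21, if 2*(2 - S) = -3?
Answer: 7308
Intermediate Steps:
S = 7/2 (S = 2 - 1/2*(-3) = 2 + 3/2 = 7/2 ≈ 3.5000)
v(M, L) = 12
K(n, c) = 25
N(y) = 25 + y**2 (N(y) = y*y + 25 = y**2 + 25 = 25 + y**2)
(N(-2)*v(-1, -1))*21 = ((25 + (-2)**2)*12)*21 = ((25 + 4)*12)*21 = (29*12)*21 = 348*21 = 7308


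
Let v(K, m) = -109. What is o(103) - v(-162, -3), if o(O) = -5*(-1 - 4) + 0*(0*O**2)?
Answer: 134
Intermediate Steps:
o(O) = 25 (o(O) = -5*(-5) + 0*0 = 25 + 0 = 25)
o(103) - v(-162, -3) = 25 - 1*(-109) = 25 + 109 = 134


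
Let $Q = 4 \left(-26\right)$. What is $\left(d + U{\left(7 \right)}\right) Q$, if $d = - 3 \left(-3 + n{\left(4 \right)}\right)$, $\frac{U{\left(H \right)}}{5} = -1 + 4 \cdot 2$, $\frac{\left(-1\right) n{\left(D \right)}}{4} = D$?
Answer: $-9568$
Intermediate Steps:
$n{\left(D \right)} = - 4 D$
$U{\left(H \right)} = 35$ ($U{\left(H \right)} = 5 \left(-1 + 4 \cdot 2\right) = 5 \left(-1 + 8\right) = 5 \cdot 7 = 35$)
$Q = -104$
$d = 57$ ($d = - 3 \left(-3 - 16\right) = \left(-3\right) \left(-19\right) = 57$)
$\left(d + U{\left(7 \right)}\right) Q = \left(57 + 35\right) \left(-104\right) = 92 \left(-104\right) = -9568$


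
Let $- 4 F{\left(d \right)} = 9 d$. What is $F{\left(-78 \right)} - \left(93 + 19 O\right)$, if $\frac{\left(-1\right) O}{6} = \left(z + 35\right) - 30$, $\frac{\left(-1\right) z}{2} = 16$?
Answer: $- \frac{5991}{2} \approx -2995.5$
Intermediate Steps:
$F{\left(d \right)} = - \frac{9 d}{4}$
$z = -32$ ($z = \left(-2\right) 16 = -32$)
$O = 162$ ($O = - 6 \left(\left(-32 + 35\right) - 30\right) = - 6 \left(3 - 30\right) = \left(-6\right) \left(-27\right) = 162$)
$F{\left(-78 \right)} - \left(93 + 19 O\right) = \left(- \frac{9}{4}\right) \left(-78\right) - 3171 = \frac{351}{2} - 3171 = - \frac{5991}{2}$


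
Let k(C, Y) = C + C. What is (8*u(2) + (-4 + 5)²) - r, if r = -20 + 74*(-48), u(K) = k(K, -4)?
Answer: 3605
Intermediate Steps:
k(C, Y) = 2*C
u(K) = 2*K
r = -3572 (r = -20 - 3552 = -3572)
(8*u(2) + (-4 + 5)²) - r = (8*(2*2) + (-4 + 5)²) - 1*(-3572) = (8*4 + 1²) + 3572 = (32 + 1) + 3572 = 33 + 3572 = 3605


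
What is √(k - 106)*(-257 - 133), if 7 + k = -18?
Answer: -390*I*√131 ≈ -4463.8*I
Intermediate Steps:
k = -25 (k = -7 - 18 = -25)
√(k - 106)*(-257 - 133) = √(-25 - 106)*(-257 - 133) = √(-131)*(-390) = (I*√131)*(-390) = -390*I*√131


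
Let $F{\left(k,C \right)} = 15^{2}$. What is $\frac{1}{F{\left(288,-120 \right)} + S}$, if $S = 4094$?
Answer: $\frac{1}{4319} \approx 0.00023154$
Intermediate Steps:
$F{\left(k,C \right)} = 225$
$\frac{1}{F{\left(288,-120 \right)} + S} = \frac{1}{225 + 4094} = \frac{1}{4319}$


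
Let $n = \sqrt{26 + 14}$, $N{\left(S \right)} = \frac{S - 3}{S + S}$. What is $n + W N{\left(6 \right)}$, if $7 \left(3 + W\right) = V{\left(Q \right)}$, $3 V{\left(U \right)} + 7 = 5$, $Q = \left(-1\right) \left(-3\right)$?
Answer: $- \frac{65}{84} + 2 \sqrt{10} \approx 5.5507$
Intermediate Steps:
$Q = 3$
$N{\left(S \right)} = \frac{-3 + S}{2 S}$
$n = 2 \sqrt{10}$ ($n = \sqrt{40} = 2 \sqrt{10} \approx 6.3246$)
$V{\left(U \right)} = - \frac{2}{3}$ ($V{\left(U \right)} = - \frac{7}{3} + \frac{1}{3} \cdot 5 = - \frac{7}{3} + \frac{5}{3} = - \frac{2}{3}$)
$W = - \frac{65}{21}$ ($W = -3 + \frac{1}{7} \left(- \frac{2}{3}\right) = -3 - \frac{2}{21} = - \frac{65}{21} \approx -3.0952$)
$n + W N{\left(6 \right)} = 2 \sqrt{10} - \frac{65 \frac{-3 + 6}{2 \cdot 6}}{21} = 2 \sqrt{10} - \frac{65 \cdot \frac{1}{2} \cdot \frac{1}{6} \cdot 3}{21} = 2 \sqrt{10} - \frac{65}{84} = - \frac{65}{84} + 2 \sqrt{10}$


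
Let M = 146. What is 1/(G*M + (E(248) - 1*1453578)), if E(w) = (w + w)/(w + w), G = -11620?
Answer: -1/3150097 ≈ -3.1745e-7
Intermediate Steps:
E(w) = 1 (E(w) = (2*w)/((2*w)) = (2*w)*(1/(2*w)) = 1)
1/(G*M + (E(248) - 1*1453578)) = 1/(-11620*146 + (1 - 1*1453578)) = 1/(-1696520 + (1 - 1453578)) = 1/(-1696520 - 1453577) = 1/(-3150097) = -1/3150097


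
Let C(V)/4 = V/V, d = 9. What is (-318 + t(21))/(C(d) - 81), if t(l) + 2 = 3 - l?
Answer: 338/77 ≈ 4.3896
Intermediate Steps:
t(l) = 1 - l (t(l) = -2 + (3 - l) = 1 - l)
C(V) = 4 (C(V) = 4*(V/V) = 4*1 = 4)
(-318 + t(21))/(C(d) - 81) = (-318 + (1 - 1*21))/(4 - 81) = (-318 + (1 - 21))/(-77) = (-318 - 20)*(-1/77) = -338*(-1/77) = 338/77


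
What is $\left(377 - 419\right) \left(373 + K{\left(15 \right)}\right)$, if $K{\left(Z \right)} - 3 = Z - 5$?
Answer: $-16212$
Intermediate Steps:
$K{\left(Z \right)} = -2 + Z$ ($K{\left(Z \right)} = 3 + \left(Z - 5\right) = 3 + \left(-5 + Z\right) = -2 + Z$)
$\left(377 - 419\right) \left(373 + K{\left(15 \right)}\right) = \left(377 - 419\right) \left(373 + \left(-2 + 15\right)\right) = - 42 \left(373 + 13\right) = \left(-42\right) 386 = -16212$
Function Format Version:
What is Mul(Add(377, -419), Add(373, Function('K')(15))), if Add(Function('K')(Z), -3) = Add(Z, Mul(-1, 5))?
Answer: -16212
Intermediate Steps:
Function('K')(Z) = Add(-2, Z) (Function('K')(Z) = Add(3, Add(Z, Mul(-1, 5))) = Add(3, Add(Z, -5)) = Add(3, Add(-5, Z)) = Add(-2, Z))
Mul(Add(377, -419), Add(373, Function('K')(15))) = Mul(Add(377, -419), Add(373, Add(-2, 15))) = Mul(-42, Add(373, 13)) = Mul(-42, 386) = -16212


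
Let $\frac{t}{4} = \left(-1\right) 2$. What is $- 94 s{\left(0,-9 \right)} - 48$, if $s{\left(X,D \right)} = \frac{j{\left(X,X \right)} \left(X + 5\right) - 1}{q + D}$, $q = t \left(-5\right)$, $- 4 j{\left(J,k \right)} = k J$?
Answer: $- \frac{1394}{31} \approx -44.968$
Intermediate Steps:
$t = -8$ ($t = 4 \left(\left(-1\right) 2\right) = 4 \left(-2\right) = -8$)
$j{\left(J,k \right)} = - \frac{J k}{4}$ ($j{\left(J,k \right)} = - \frac{k J}{4} = - \frac{J k}{4}$)
$q = 40$ ($q = \left(-8\right) \left(-5\right) = 40$)
$s{\left(X,D \right)} = \frac{-1 - \frac{X^{2} \left(5 + X\right)}{4}}{40 + D}$ ($s{\left(X,D \right)} = \frac{- \frac{X X}{4} \left(X + 5\right) - 1}{40 + D} = \frac{- \frac{X^{2}}{4} \left(5 + X\right) - 1}{40 + D} = \frac{- \frac{X^{2} \left(5 + X\right)}{4} - 1}{40 + D} = \frac{-1 - \frac{X^{2} \left(5 + X\right)}{4}}{40 + D}$)
$- 94 s{\left(0,-9 \right)} - 48 = - 94 \frac{-4 - 0^{3} - 5 \cdot 0^{2}}{4 \left(40 - 9\right)} - 48 = - 94 \frac{-4 - 0 - 0}{4 \cdot 31} - 48 = - 94 \cdot \frac{1}{4} \cdot \frac{1}{31} \left(-4 + 0 + 0\right) - 48 = - 94 \cdot \frac{1}{4} \cdot \frac{1}{31} \left(-4\right) - 48 = \left(-94\right) \left(- \frac{1}{31}\right) - 48 = \frac{94}{31} - 48 = - \frac{1394}{31}$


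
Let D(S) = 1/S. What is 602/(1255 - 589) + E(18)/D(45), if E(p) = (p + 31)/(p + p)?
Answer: 82789/1332 ≈ 62.154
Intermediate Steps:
E(p) = (31 + p)/(2*p) (E(p) = (31 + p)/((2*p)) = (31 + p)*(1/(2*p)) = (31 + p)/(2*p))
602/(1255 - 589) + E(18)/D(45) = 602/(1255 - 589) + ((1/2)*(31 + 18)/18)/(1/45) = 602/666 + ((1/2)*(1/18)*49)/(1/45) = 602*(1/666) + (49/36)*45 = 301/333 + 245/4 = 82789/1332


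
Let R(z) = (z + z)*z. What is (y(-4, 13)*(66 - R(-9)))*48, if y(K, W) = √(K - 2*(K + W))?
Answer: -4608*I*√22 ≈ -21613.0*I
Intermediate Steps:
y(K, W) = √(-K - 2*W) (y(K, W) = √(K + (-2*K - 2*W)) = √(-K - 2*W))
R(z) = 2*z² (R(z) = (2*z)*z = 2*z²)
(y(-4, 13)*(66 - R(-9)))*48 = (√(-1*(-4) - 2*13)*(66 - 2*(-9)²))*48 = (√(4 - 26)*(66 - 2*81))*48 = (√(-22)*(66 - 1*162))*48 = ((I*√22)*(66 - 162))*48 = ((I*√22)*(-96))*48 = -96*I*√22*48 = -4608*I*√22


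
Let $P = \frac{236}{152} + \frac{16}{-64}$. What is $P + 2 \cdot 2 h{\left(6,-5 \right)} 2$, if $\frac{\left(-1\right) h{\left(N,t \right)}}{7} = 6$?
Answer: $- \frac{25437}{76} \approx -334.7$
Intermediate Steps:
$h{\left(N,t \right)} = -42$ ($h{\left(N,t \right)} = \left(-7\right) 6 = -42$)
$P = \frac{99}{76}$ ($P = 236 \cdot \frac{1}{152} + 16 \left(- \frac{1}{64}\right) = \frac{59}{38} - \frac{1}{4} = \frac{99}{76} \approx 1.3026$)
$P + 2 \cdot 2 h{\left(6,-5 \right)} 2 = \frac{99}{76} + 2 \cdot 2 \left(-42\right) 2 = \frac{99}{76} + 2 \left(-84\right) 2 = \frac{99}{76} - 336 = - \frac{25437}{76}$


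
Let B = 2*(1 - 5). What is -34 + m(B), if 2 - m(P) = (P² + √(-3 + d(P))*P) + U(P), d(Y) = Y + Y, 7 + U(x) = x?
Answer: -81 + 8*I*√19 ≈ -81.0 + 34.871*I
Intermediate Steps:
B = -8 (B = 2*(-4) = -8)
U(x) = -7 + x
d(Y) = 2*Y
m(P) = 9 - P - P² - P*√(-3 + 2*P) (m(P) = 2 - ((P² + √(-3 + 2*P)*P) + (-7 + P)) = 2 - ((P² + P*√(-3 + 2*P)) + (-7 + P)) = 2 - (-7 + P + P² + P*√(-3 + 2*P)) = 2 + (7 - P - P² - P*√(-3 + 2*P)) = 9 - P - P² - P*√(-3 + 2*P))
-34 + m(B) = -34 + (9 - 1*(-8) - 1*(-8)² - 1*(-8)*√(-3 + 2*(-8))) = -34 + (9 + 8 - 1*64 - 1*(-8)*√(-3 - 16)) = -34 + (9 + 8 - 64 - 1*(-8)*√(-19)) = -34 + (9 + 8 - 64 - 1*(-8)*I*√19) = -34 + (9 + 8 - 64 + 8*I*√19) = -34 + (-47 + 8*I*√19) = -81 + 8*I*√19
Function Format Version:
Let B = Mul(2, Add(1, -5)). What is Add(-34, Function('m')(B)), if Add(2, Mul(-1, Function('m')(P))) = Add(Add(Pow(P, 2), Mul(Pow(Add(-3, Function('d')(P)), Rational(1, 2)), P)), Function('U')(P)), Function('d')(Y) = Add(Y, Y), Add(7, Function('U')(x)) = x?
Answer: Add(-81, Mul(8, I, Pow(19, Rational(1, 2)))) ≈ Add(-81.000, Mul(34.871, I))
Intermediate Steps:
B = -8 (B = Mul(2, -4) = -8)
Function('U')(x) = Add(-7, x)
Function('d')(Y) = Mul(2, Y)
Function('m')(P) = Add(9, Mul(-1, P), Mul(-1, Pow(P, 2)), Mul(-1, P, Pow(Add(-3, Mul(2, P)), Rational(1, 2)))) (Function('m')(P) = Add(2, Mul(-1, Add(Add(Pow(P, 2), Mul(Pow(Add(-3, Mul(2, P)), Rational(1, 2)), P)), Add(-7, P)))) = Add(2, Mul(-1, Add(Add(Pow(P, 2), Mul(P, Pow(Add(-3, Mul(2, P)), Rational(1, 2)))), Add(-7, P)))) = Add(2, Mul(-1, Add(-7, P, Pow(P, 2), Mul(P, Pow(Add(-3, Mul(2, P)), Rational(1, 2)))))) = Add(2, Add(7, Mul(-1, P), Mul(-1, Pow(P, 2)), Mul(-1, P, Pow(Add(-3, Mul(2, P)), Rational(1, 2))))) = Add(9, Mul(-1, P), Mul(-1, Pow(P, 2)), Mul(-1, P, Pow(Add(-3, Mul(2, P)), Rational(1, 2)))))
Add(-34, Function('m')(B)) = Add(-34, Add(9, Mul(-1, -8), Mul(-1, Pow(-8, 2)), Mul(-1, -8, Pow(Add(-3, Mul(2, -8)), Rational(1, 2))))) = Add(-34, Add(9, 8, Mul(-1, 64), Mul(-1, -8, Pow(Add(-3, -16), Rational(1, 2))))) = Add(-34, Add(9, 8, -64, Mul(-1, -8, Pow(-19, Rational(1, 2))))) = Add(-34, Add(9, 8, -64, Mul(-1, -8, Mul(I, Pow(19, Rational(1, 2)))))) = Add(-34, Add(9, 8, -64, Mul(8, I, Pow(19, Rational(1, 2))))) = Add(-34, Add(-47, Mul(8, I, Pow(19, Rational(1, 2))))) = Add(-81, Mul(8, I, Pow(19, Rational(1, 2))))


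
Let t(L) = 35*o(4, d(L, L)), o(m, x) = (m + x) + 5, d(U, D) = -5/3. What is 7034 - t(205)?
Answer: 20332/3 ≈ 6777.3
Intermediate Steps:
d(U, D) = -5/3 (d(U, D) = -5*⅓ = -5/3)
o(m, x) = 5 + m + x
t(L) = 770/3 (t(L) = 35*(5 + 4 - 5/3) = 35*(22/3) = 770/3)
7034 - t(205) = 7034 - 1*770/3 = 7034 - 770/3 = 20332/3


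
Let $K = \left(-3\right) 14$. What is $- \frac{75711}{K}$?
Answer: $\frac{25237}{14} \approx 1802.6$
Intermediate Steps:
$K = -42$
$- \frac{75711}{K} = - \frac{75711}{-42} = \left(-75711\right) \left(- \frac{1}{42}\right) = \frac{25237}{14}$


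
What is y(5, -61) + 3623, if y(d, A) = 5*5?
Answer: 3648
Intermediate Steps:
y(d, A) = 25
y(5, -61) + 3623 = 25 + 3623 = 3648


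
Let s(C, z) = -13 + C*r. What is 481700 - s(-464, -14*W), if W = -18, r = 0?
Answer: 481713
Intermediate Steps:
s(C, z) = -13 (s(C, z) = -13 + C*0 = -13 + 0 = -13)
481700 - s(-464, -14*W) = 481700 - 1*(-13) = 481700 + 13 = 481713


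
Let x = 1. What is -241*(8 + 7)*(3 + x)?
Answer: -14460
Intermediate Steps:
-241*(8 + 7)*(3 + x) = -241*(8 + 7)*(3 + 1) = -3615*4 = -241*60 = -14460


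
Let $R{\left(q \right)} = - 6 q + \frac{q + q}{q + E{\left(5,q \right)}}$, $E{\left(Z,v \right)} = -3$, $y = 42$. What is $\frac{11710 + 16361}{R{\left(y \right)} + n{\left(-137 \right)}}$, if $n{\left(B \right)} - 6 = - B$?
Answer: $- \frac{121641}{463} \approx -262.72$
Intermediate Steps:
$n{\left(B \right)} = 6 - B$
$R{\left(q \right)} = - 6 q + \frac{2 q}{-3 + q}$ ($R{\left(q \right)} = - 6 q + \frac{q + q}{q - 3} = - 6 q + \frac{2 q}{-3 + q}$)
$\frac{11710 + 16361}{R{\left(y \right)} + n{\left(-137 \right)}} = \frac{11710 + 16361}{2 \cdot 42 \frac{1}{-3 + 42} \left(10 - 126\right) + \left(6 - -137\right)} = \frac{28071}{2 \cdot 42 \cdot \frac{1}{39} \left(10 - 126\right) + \left(6 + 137\right)} = \frac{28071}{2 \cdot 42 \cdot \frac{1}{39} \left(-116\right) + 143} = \frac{28071}{- \frac{3248}{13} + 143} = \frac{28071}{- \frac{1389}{13}} = 28071 \left(- \frac{13}{1389}\right) = - \frac{121641}{463}$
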